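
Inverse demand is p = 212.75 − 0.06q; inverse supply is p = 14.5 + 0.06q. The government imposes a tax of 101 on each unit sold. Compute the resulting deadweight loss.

42504.17

Competitive equilibrium: 212.75 − 0.06q = 14.5 + 0.06q → q* = 1652.08333, p* = 113.625.
With the tax, the buyer price exceeds the seller price by 101: (212.75 − 0.06q) − (14.5 + 0.06q) = 101 → q' = 810.41667.
Δq = 1652.08333 − 810.41667 = 841.66666; the wedge equals the tax, 101.
Welfare loss = ½ × 841.66666 × 101 = 42504.17.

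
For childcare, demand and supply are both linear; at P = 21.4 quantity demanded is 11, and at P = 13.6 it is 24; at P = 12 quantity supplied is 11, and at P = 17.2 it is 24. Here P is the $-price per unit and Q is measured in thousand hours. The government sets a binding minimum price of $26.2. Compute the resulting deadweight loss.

$151.38 thousand

Demand slope = (13.6 − 21.4)/(24 − 11) = −0.6, so P = 28 − 0.6Q.
Supply slope = (17.2 − 12)/(24 − 11) = 0.4, so P = 7.6 + 0.4Q.
Competitive equilibrium: 28 − 0.6Q = 7.6 + 0.4Q → Q* = 20.4, P* = 15.76.
At the floor P = 26.2, quantity demanded = (28 − 26.2)/0.6 = 3.
Sellers' marginal cost at Q' = 3: 7.6 + 0.4·3 = 8.8.
ΔQ = 20.4 − 3 = 17.4; wedge = 26.2 − 8.8 = 17.4.
The triangle = ½ × 17.4 × 17.4 = $151.38 thousand.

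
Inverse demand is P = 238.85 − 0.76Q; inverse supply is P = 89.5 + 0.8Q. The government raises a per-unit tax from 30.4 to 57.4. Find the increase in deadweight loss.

759.81

Competitive equilibrium: 238.85 − 0.76Q = 89.5 + 0.8Q → Q* = 95.7372, P* = 166.0897.
For a per-unit tax t: ΔQ = t/1.56, so DWL = ½·t·(t/1.56) = t²/3.12.
At t = 30.4: DWL = 296.205. At t = 57.4: DWL = 1056.013.
Increase = 1056.013 − 296.205 = 759.81.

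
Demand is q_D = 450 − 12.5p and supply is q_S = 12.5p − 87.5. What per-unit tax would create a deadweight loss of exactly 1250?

20

In inverse form: demand p = 36 − 0.08q, supply p = 7 + 0.08q.
Competitive equilibrium: 36 − 0.08q = 7 + 0.08q → q* = 181.25, p* = 21.5.
A tax t gives Δq = t/0.16 and wedge t, so DWL = t²/0.32.
t²/0.32 = 1250 → t² = 400 → t = 20.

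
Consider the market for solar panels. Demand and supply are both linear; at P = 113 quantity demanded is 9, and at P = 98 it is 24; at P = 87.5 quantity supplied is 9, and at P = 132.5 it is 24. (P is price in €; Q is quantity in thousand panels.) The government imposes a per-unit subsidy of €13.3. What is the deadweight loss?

€22.11 thousand

Demand slope = (98 − 113)/(24 − 9) = −1, so P = 122 − Q.
Supply slope = (132.5 − 87.5)/(24 − 9) = 3, so P = 60.5 + 3Q.
Competitive equilibrium: 122 − Q = 60.5 + 3Q → Q* = 15.375, P* = 106.625.
The subsidy lowers effective supply by 13.3: P = 47.2 + 3Q.
New quantity: 122 − Q = 47.2 + 3Q → Q' = 18.7.
Overproduction ΔQ = 18.7 − 15.375 = 3.325; wedge = subsidy = 13.3.
DWL = ½ × 3.325 × 13.3 = €22.11 thousand.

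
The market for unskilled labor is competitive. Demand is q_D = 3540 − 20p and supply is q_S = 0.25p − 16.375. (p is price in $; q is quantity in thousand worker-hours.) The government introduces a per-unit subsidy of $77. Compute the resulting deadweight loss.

In inverse form: demand p = 177 − 0.05q, supply p = 65.5 + 4q.
Competitive equilibrium: 177 − 0.05q = 65.5 + 4q → q* = 27.53086, p* = 175.62346.
The subsidy lowers effective supply by 77: p = 4q − 11.5.
New quantity: 177 − 0.05q = 4q − 11.5 → q' = 46.54321.
Overproduction Δq = 46.54321 − 27.53086 = 19.01235; wedge = subsidy = 77.
The triangle = ½ × 19.01235 × 77 = $731.98 thousand.

$731.98 thousand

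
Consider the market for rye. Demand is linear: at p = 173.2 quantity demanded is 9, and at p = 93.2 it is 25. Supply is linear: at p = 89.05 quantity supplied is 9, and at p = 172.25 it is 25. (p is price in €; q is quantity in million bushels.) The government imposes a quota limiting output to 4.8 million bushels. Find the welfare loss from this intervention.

€790.51 million

Demand slope = (93.2 − 173.2)/(25 − 9) = −5, so p = 218.2 − 5q.
Supply slope = (172.25 − 89.05)/(25 − 9) = 5.2, so p = 42.25 + 5.2q.
Competitive equilibrium: 218.2 − 5q = 42.25 + 5.2q → q* = 17.25, p* = 131.95.
At q = 4.8: demand price = 218.2 − 5·4.8 = 194.2; supply price = 42.25 + 5.2·4.8 = 67.21.
Δq = 17.25 − 4.8 = 12.45; wedge = 194.2 − 67.21 = 126.99.
The triangle = ½ × 12.45 × 126.99 = €790.51 million.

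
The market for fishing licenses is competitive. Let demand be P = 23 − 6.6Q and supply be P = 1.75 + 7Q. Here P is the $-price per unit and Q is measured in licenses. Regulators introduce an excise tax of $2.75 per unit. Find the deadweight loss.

Competitive equilibrium: 23 − 6.6Q = 1.75 + 7Q → Q* = 1.5625, P* = 12.6875.
With the tax, the buyer price exceeds the seller price by 2.75: (23 − 6.6Q) − (1.75 + 7Q) = 2.75 → Q' = 1.3603.
ΔQ = 1.5625 − 1.3603 = 0.2022; the wedge equals the tax, 2.75.
Welfare loss = ½ × 0.2022 × 2.75 = $0.28.

$0.28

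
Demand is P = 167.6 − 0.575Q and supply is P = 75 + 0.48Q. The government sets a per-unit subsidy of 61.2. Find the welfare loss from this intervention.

1775.09

Competitive equilibrium: 167.6 − 0.575Q = 75 + 0.48Q → Q* = 87.7725, P* = 117.1308.
The subsidy lowers effective supply by 61.2: P = 13.8 + 0.48Q.
New quantity: 167.6 − 0.575Q = 13.8 + 0.48Q → Q' = 145.782.
Overproduction ΔQ = 145.782 − 87.7725 = 58.0095; wedge = subsidy = 61.2.
Deadweight loss = ½ × 58.0095 × 61.2 = 1775.09.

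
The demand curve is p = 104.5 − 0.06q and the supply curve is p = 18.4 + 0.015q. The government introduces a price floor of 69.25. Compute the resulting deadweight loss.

11781.01

Competitive equilibrium: 104.5 − 0.06q = 18.4 + 0.015q → q* = 1148, p* = 35.62.
At the floor p = 69.25, quantity demanded = (104.5 − 69.25)/0.06 = 587.5.
Sellers' marginal cost at q' = 587.5: 18.4 + 0.015·587.5 = 27.2125.
Δq = 1148 − 587.5 = 560.5; wedge = 69.25 − 27.2125 = 42.0375.
Deadweight loss = ½ × 560.5 × 42.0375 = 11781.01.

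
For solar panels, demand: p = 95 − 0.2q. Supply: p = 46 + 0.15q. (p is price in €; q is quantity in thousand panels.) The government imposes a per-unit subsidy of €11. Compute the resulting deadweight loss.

€172.86 thousand

Competitive equilibrium: 95 − 0.2q = 46 + 0.15q → q* = 140, p* = 67.
The subsidy lowers effective supply by 11: p = 35 + 0.15q.
New quantity: 95 − 0.2q = 35 + 0.15q → q' = 171.4286.
Overproduction Δq = 171.4286 − 140 = 31.4286; wedge = subsidy = 11.
Welfare loss = ½ × 31.4286 × 11 = €172.86 thousand.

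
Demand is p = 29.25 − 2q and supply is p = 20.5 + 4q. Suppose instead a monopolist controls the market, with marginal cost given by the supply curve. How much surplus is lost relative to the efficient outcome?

0.40

Competitive equilibrium: 29.25 − 2q = 20.5 + 4q → q* = 1.4583, p* = 26.3333.
Marginal revenue: MR = 29.25 − 4q. Set MR = MC: 29.25 − 4q = 20.5 + 4q → q_m = 1.0938.
Price p_m = 29.25 − 2·1.0938 = 27.0624; MC(q_m) = 20.5 + 4·1.0938 = 24.8752.
Competitive q* = 1.4583, so Δq = 0.3645; wedge = 27.0624 − 24.8752 = 2.1872.
DWL = ½ × 0.3645 × 2.1872 = 0.40.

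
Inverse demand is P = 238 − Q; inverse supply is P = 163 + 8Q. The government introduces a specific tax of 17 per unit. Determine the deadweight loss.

Competitive equilibrium: 238 − Q = 163 + 8Q → Q* = 8.3333, P* = 229.6667.
With the tax, the buyer price exceeds the seller price by 17: (238 − Q) − (163 + 8Q) = 17 → Q' = 6.4444.
ΔQ = 8.3333 − 6.4444 = 1.8889; the wedge equals the tax, 17.
The triangle = ½ × 1.8889 × 17 = 16.06.

16.06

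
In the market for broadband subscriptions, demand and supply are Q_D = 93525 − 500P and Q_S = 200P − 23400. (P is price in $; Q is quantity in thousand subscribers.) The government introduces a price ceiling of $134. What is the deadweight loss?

In inverse form: demand P = 187.05 − 0.002Q, supply P = 117 + 0.005Q.
Competitive equilibrium: 187.05 − 0.002Q = 117 + 0.005Q → Q* = 10007.1429, P* = 167.0357.
At the ceiling P = 134, quantity supplied = (134 − 117)/0.005 = 3400.
Willingness to pay at Q' = 3400: 187.05 − 0.002·3400 = 180.25.
ΔQ = 10007.1429 − 3400 = 6607.1429; wedge = 180.25 − 134 = 46.25.
The triangle = ½ × 6607.1429 × 46.25 = $152790.18 thousand.

$152790.18 thousand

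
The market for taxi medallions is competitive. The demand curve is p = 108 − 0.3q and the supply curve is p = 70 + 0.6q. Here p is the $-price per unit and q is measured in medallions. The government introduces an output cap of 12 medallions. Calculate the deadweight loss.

$411.02

Competitive equilibrium: 108 − 0.3q = 70 + 0.6q → q* = 42.2222, p* = 95.3333.
At q = 12: demand price = 108 − 0.3·12 = 104.4; supply price = 70 + 0.6·12 = 77.2.
Δq = 42.2222 − 12 = 30.2222; wedge = 104.4 − 77.2 = 27.2.
Welfare loss = ½ × 30.2222 × 27.2 = $411.02.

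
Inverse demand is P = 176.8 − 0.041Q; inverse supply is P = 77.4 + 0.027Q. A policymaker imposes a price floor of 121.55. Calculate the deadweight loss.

Competitive equilibrium: 176.8 − 0.041Q = 77.4 + 0.027Q → Q* = 1461.76471, P* = 116.86765.
At the floor P = 121.55, quantity demanded = (176.8 − 121.55)/0.041 = 1347.56098.
Sellers' marginal cost at Q' = 1347.56098: 77.4 + 0.027·1347.56098 = 113.78415.
ΔQ = 1461.76471 − 1347.56098 = 114.20373; wedge = 121.55 − 113.78415 = 7.76585.
DWL = ½ × 114.20373 × 7.76585 = 443.44.

443.44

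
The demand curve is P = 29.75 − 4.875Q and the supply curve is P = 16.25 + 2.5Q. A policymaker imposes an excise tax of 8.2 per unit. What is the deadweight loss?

Competitive equilibrium: 29.75 − 4.875Q = 16.25 + 2.5Q → Q* = 1.8305, P* = 20.8263.
With the tax, the buyer price exceeds the seller price by 8.2: (29.75 − 4.875Q) − (16.25 + 2.5Q) = 8.2 → Q' = 0.7186.
ΔQ = 1.8305 − 0.7186 = 1.1119; the wedge equals the tax, 8.2.
Deadweight loss = ½ × 1.1119 × 8.2 = 4.56.

4.56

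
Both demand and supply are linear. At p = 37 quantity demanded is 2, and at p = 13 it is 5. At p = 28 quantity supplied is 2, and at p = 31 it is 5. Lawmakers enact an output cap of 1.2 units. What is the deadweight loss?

Demand slope = (13 − 37)/(5 − 2) = −8, so p = 53 − 8q.
Supply slope = (31 − 28)/(5 − 2) = 1, so p = 26 + q.
Competitive equilibrium: 53 − 8q = 26 + q → q* = 3, p* = 29.
At q = 1.2: demand price = 53 − 8·1.2 = 43.4; supply price = 26 + 1·1.2 = 27.2.
Δq = 3 − 1.2 = 1.8; wedge = 43.4 − 27.2 = 16.2.
The triangle = ½ × 1.8 × 16.2 = 14.58.

14.58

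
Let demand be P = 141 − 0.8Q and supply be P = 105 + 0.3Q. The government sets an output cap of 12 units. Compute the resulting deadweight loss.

Competitive equilibrium: 141 − 0.8Q = 105 + 0.3Q → Q* = 32.7273, P* = 114.8182.
At Q = 12: demand price = 141 − 0.8·12 = 131.4; supply price = 105 + 0.3·12 = 108.6.
ΔQ = 32.7273 − 12 = 20.7273; wedge = 131.4 − 108.6 = 22.8.
The triangle = ½ × 20.7273 × 22.8 = 236.29.

236.29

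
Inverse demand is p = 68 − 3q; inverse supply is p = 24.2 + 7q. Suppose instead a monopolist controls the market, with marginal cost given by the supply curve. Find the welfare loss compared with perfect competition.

Competitive equilibrium: 68 − 3q = 24.2 + 7q → q* = 4.38, p* = 54.86.
Marginal revenue: MR = 68 − 6q. Set MR = MC: 68 − 6q = 24.2 + 7q → q_m = 3.3692.
Price p_m = 68 − 3·3.3692 = 57.8924; MC(q_m) = 24.2 + 7·3.3692 = 47.7844.
Competitive q* = 4.38, so Δq = 1.0108; wedge = 57.8924 − 47.7844 = 10.108.
DWL = ½ × 1.0108 × 10.108 = 5.11.

5.11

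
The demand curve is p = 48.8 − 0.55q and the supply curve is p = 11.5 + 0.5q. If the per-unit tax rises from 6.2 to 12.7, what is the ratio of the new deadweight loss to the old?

Competitive equilibrium: 48.8 − 0.55q = 11.5 + 0.5q → q* = 35.5238, p* = 29.2619.
For a per-unit tax t: Δq = t/1.05, so DWL = ½·t·(t/1.05) = t²/2.1.
At t = 6.2: DWL = 18.305. At t = 12.7: DWL = 76.805.
Ratio = (12.7/6.2)² = 4.196.

4.196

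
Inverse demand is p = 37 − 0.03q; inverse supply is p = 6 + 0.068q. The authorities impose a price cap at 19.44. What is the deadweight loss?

690.16

Competitive equilibrium: 37 − 0.03q = 6 + 0.068q → q* = 316.3265, p* = 27.5102.
At the ceiling p = 19.44, quantity supplied = (19.44 − 6)/0.068 = 197.6471.
Willingness to pay at q' = 197.6471: 37 − 0.03·197.6471 = 31.0706.
Δq = 316.3265 − 197.6471 = 118.6794; wedge = 31.0706 − 19.44 = 11.6306.
DWL = ½ × 118.6794 × 11.6306 = 690.16.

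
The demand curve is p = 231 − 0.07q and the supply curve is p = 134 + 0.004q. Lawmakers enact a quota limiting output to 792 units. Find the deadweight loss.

9959.09

Competitive equilibrium: 231 − 0.07q = 134 + 0.004q → q* = 1310.8108, p* = 139.2432.
At q = 792: demand price = 231 − 0.07·792 = 175.56; supply price = 134 + 0.004·792 = 137.168.
Δq = 1310.8108 − 792 = 518.8108; wedge = 175.56 − 137.168 = 38.392.
The triangle = ½ × 518.8108 × 38.392 = 9959.09.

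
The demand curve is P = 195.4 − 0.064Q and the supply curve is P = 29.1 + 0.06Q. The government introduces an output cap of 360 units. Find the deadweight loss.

59682.08

Competitive equilibrium: 195.4 − 0.064Q = 29.1 + 0.06Q → Q* = 1341.129, P* = 109.5677.
At Q = 360: demand price = 195.4 − 0.064·360 = 172.36; supply price = 29.1 + 0.06·360 = 50.7.
ΔQ = 1341.129 − 360 = 981.129; wedge = 172.36 − 50.7 = 121.66.
The triangle = ½ × 981.129 × 121.66 = 59682.08.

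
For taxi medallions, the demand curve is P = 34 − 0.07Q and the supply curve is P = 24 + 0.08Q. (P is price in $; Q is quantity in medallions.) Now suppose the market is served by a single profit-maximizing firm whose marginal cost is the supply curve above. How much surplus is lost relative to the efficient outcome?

$33.75

Competitive equilibrium: 34 − 0.07Q = 24 + 0.08Q → Q* = 66.6667, P* = 29.3333.
Marginal revenue: MR = 34 − 0.14Q. Set MR = MC: 34 − 0.14Q = 24 + 0.08Q → Q_m = 45.4545.
Price P_m = 34 − 0.07·45.4545 = 30.8182; MC(Q_m) = 24 + 0.08·45.4545 = 27.6364.
Competitive Q* = 66.6667, so ΔQ = 21.2122; wedge = 30.8182 − 27.6364 = 3.1818.
Welfare loss = ½ × 21.2122 × 3.1818 = $33.75.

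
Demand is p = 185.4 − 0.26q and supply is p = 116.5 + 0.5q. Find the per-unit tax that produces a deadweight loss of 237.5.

19

Competitive equilibrium: 185.4 − 0.26q = 116.5 + 0.5q → q* = 90.6579, p* = 161.8289.
A tax t gives Δq = t/0.76 and wedge t, so DWL = t²/1.52.
t²/1.52 = 237.5 → t² = 361 → t = 19.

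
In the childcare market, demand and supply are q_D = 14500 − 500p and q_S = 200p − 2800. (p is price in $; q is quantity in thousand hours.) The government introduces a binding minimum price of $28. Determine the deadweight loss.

In inverse form: demand p = 29 − 0.002q, supply p = 14 + 0.005q.
Competitive equilibrium: 29 − 0.002q = 14 + 0.005q → q* = 2142.8571, p* = 24.7143.
At the floor p = 28, quantity demanded = (29 − 28)/0.002 = 500.
Sellers' marginal cost at q' = 500: 14 + 0.005·500 = 16.5.
Δq = 2142.8571 − 500 = 1642.8571; wedge = 28 − 16.5 = 11.5.
Deadweight loss = ½ × 1642.8571 × 11.5 = $9446.43 thousand.

$9446.43 thousand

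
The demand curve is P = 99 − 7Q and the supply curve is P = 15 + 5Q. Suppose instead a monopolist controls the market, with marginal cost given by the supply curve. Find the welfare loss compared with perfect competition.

39.91

Competitive equilibrium: 99 − 7Q = 15 + 5Q → Q* = 7, P* = 50.
Marginal revenue: MR = 99 − 14Q. Set MR = MC: 99 − 14Q = 15 + 5Q → Q_m = 4.42105.
Price P_m = 99 − 7·4.42105 = 68.05265; MC(Q_m) = 15 + 5·4.42105 = 37.10525.
Competitive Q* = 7, so ΔQ = 2.57895; wedge = 68.05265 − 37.10525 = 30.9474.
The triangle = ½ × 2.57895 × 30.9474 = 39.91.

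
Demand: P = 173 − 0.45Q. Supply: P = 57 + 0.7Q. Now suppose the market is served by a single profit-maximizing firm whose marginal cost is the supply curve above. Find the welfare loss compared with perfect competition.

Competitive equilibrium: 173 − 0.45Q = 57 + 0.7Q → Q* = 100.8696, P* = 127.6087.
Marginal revenue: MR = 173 − 0.9Q. Set MR = MC: 173 − 0.9Q = 57 + 0.7Q → Q_m = 72.5.
Price P_m = 173 − 0.45·72.5 = 140.375; MC(Q_m) = 57 + 0.7·72.5 = 107.75.
Competitive Q* = 100.8696, so ΔQ = 28.3696; wedge = 140.375 − 107.75 = 32.625.
DWL = ½ × 28.3696 × 32.625 = 462.78.

462.78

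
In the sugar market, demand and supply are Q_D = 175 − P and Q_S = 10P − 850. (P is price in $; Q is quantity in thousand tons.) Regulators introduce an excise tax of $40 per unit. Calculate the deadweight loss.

$727.27 thousand

In inverse form: demand P = 175 − Q, supply P = 85 + 0.1Q.
Competitive equilibrium: 175 − Q = 85 + 0.1Q → Q* = 81.8182, P* = 93.1818.
With the tax, the buyer price exceeds the seller price by 40: (175 − Q) − (85 + 0.1Q) = 40 → Q' = 45.4545.
ΔQ = 81.8182 − 45.4545 = 36.3637; the wedge equals the tax, 40.
Deadweight loss = ½ × 36.3637 × 40 = $727.27 thousand.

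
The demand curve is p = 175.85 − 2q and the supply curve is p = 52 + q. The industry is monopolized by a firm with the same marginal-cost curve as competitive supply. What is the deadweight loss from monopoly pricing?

Competitive equilibrium: 175.85 − 2q = 52 + q → q* = 41.28333, p* = 93.28333.
Marginal revenue: MR = 175.85 − 4q. Set MR = MC: 175.85 − 4q = 52 + q → q_m = 24.77.
Price p_m = 175.85 − 2·24.77 = 126.31; MC(q_m) = 52 + 1·24.77 = 76.77.
Competitive q* = 41.28333, so Δq = 16.51333; wedge = 126.31 − 76.77 = 49.54.
DWL = ½ × 16.51333 × 49.54 = 409.04.

409.04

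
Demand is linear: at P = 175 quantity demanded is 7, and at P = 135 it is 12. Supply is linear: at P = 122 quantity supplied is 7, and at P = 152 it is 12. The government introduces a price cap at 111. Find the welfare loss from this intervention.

221.02

Demand slope = (135 − 175)/(12 − 7) = −8, so P = 231 − 8Q.
Supply slope = (152 − 122)/(12 − 7) = 6, so P = 80 + 6Q.
Competitive equilibrium: 231 − 8Q = 80 + 6Q → Q* = 10.78571, P* = 144.71429.
At the ceiling P = 111, quantity supplied = (111 − 80)/6 = 5.16667.
Willingness to pay at Q' = 5.16667: 231 − 8·5.16667 = 189.66664.
ΔQ = 10.78571 − 5.16667 = 5.61904; wedge = 189.66664 − 111 = 78.66664.
DWL = ½ × 5.61904 × 78.66664 = 221.02.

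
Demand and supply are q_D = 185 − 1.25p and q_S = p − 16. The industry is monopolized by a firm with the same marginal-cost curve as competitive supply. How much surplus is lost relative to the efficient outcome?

458.22

In inverse form: demand p = 148 − 0.8q, supply p = 16 + q.
Competitive equilibrium: 148 − 0.8q = 16 + q → q* = 73.3333, p* = 89.3333.
Marginal revenue: MR = 148 − 1.6q. Set MR = MC: 148 − 1.6q = 16 + q → q_m = 50.7692.
Price p_m = 148 − 0.8·50.7692 = 107.3846; MC(q_m) = 16 + 1·50.7692 = 66.7692.
Competitive q* = 73.3333, so Δq = 22.5641; wedge = 107.3846 − 66.7692 = 40.6154.
DWL = ½ × 22.5641 × 40.6154 = 458.22.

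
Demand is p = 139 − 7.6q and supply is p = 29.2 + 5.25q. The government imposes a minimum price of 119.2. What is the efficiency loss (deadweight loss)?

Competitive equilibrium: 139 − 7.6q = 29.2 + 5.25q → q* = 8.54475, p* = 74.05992.
At the floor p = 119.2, quantity demanded = (139 − 119.2)/7.6 = 2.60526.
Sellers' marginal cost at q' = 2.60526: 29.2 + 5.25·2.60526 = 42.87762.
Δq = 8.54475 − 2.60526 = 5.93949; wedge = 119.2 − 42.87762 = 76.32238.
The triangle = ½ × 5.93949 × 76.32238 = 226.66.

226.66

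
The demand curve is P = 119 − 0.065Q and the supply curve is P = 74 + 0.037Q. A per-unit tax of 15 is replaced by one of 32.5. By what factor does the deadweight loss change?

4.694

Competitive equilibrium: 119 − 0.065Q = 74 + 0.037Q → Q* = 441.1765, P* = 90.3235.
For a per-unit tax t: ΔQ = t/0.102, so DWL = ½·t·(t/0.102) = t²/0.204.
At t = 15: DWL = 1102.941. At t = 32.5: DWL = 5177.696.
Ratio = (32.5/15)² = 4.694.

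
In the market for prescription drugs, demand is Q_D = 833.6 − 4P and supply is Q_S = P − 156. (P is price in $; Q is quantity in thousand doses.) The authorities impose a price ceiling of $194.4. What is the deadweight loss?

$7.744 thousand

In inverse form: demand P = 208.4 − 0.25Q, supply P = 156 + Q.
Competitive equilibrium: 208.4 − 0.25Q = 156 + Q → Q* = 41.92, P* = 197.92.
At the ceiling P = 194.4, quantity supplied = (194.4 − 156)/1 = 38.4.
Willingness to pay at Q' = 38.4: 208.4 − 0.25·38.4 = 198.8.
ΔQ = 41.92 − 38.4 = 3.52; wedge = 198.8 − 194.4 = 4.4.
Welfare loss = ½ × 3.52 × 4.4 = $7.744 thousand.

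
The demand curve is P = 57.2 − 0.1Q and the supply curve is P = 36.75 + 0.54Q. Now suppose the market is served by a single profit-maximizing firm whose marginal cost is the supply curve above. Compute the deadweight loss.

Competitive equilibrium: 57.2 − 0.1Q = 36.75 + 0.54Q → Q* = 31.9531, P* = 54.0047.
Marginal revenue: MR = 57.2 − 0.2Q. Set MR = MC: 57.2 − 0.2Q = 36.75 + 0.54Q → Q_m = 27.6351.
Price P_m = 57.2 − 0.1·27.6351 = 54.4365; MC(Q_m) = 36.75 + 0.54·27.6351 = 51.673.
Competitive Q* = 31.9531, so ΔQ = 4.318; wedge = 54.4365 − 51.673 = 2.7635.
The triangle = ½ × 4.318 × 2.7635 = 5.97.

5.97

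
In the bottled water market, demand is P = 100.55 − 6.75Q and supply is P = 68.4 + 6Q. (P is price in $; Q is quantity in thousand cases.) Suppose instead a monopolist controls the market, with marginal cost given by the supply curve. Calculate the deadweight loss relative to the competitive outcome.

Competitive equilibrium: 100.55 − 6.75Q = 68.4 + 6Q → Q* = 2.5216, P* = 83.5294.
Marginal revenue: MR = 100.55 − 13.5Q. Set MR = MC: 100.55 − 13.5Q = 68.4 + 6Q → Q_m = 1.6487.
Price P_m = 100.55 − 6.75·1.6487 = 89.4213; MC(Q_m) = 68.4 + 6·1.6487 = 78.2922.
Competitive Q* = 2.5216, so ΔQ = 0.8729; wedge = 89.4213 − 78.2922 = 11.1291.
Deadweight loss = ½ × 0.8729 × 11.1291 = $4.86 thousand.

$4.86 thousand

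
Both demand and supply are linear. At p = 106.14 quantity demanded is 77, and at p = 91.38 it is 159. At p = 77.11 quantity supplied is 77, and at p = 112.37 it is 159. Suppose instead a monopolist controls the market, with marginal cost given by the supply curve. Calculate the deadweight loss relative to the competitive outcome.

245.79

Demand slope = (91.38 − 106.14)/(159 − 77) = −0.18, so p = 120 − 0.18q.
Supply slope = (112.37 − 77.11)/(159 − 77) = 0.43, so p = 44 + 0.43q.
Competitive equilibrium: 120 − 0.18q = 44 + 0.43q → q* = 124.5902, p* = 97.5738.
Marginal revenue: MR = 120 − 0.36q. Set MR = MC: 120 − 0.36q = 44 + 0.43q → q_m = 96.2025.
Price p_m = 120 − 0.18·96.2025 = 102.6836; MC(q_m) = 44 + 0.43·96.2025 = 85.3671.
Competitive q* = 124.5902, so Δq = 28.3877; wedge = 102.6836 − 85.3671 = 17.3165.
The triangle = ½ × 28.3877 × 17.3165 = 245.79.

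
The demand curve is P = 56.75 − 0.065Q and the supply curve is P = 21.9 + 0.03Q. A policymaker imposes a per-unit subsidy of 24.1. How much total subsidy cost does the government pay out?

14954.68

Competitive equilibrium: 56.75 − 0.065Q = 21.9 + 0.03Q → Q* = 366.8421, P* = 32.9053.
The subsidy lowers effective supply by 24.1: P = 0.03Q − 2.2.
New quantity: 56.75 − 0.065Q = 0.03Q − 2.2 → Q' = 620.5263.
Total subsidy cost = 24.1 × 620.5263 = 14954.68.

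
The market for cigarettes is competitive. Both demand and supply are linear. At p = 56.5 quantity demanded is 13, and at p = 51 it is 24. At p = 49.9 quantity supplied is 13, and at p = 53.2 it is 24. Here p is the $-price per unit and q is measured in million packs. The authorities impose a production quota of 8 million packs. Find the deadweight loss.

Demand slope = (51 − 56.5)/(24 − 13) = −0.5, so p = 63 − 0.5q.
Supply slope = (53.2 − 49.9)/(24 − 13) = 0.3, so p = 46 + 0.3q.
Competitive equilibrium: 63 − 0.5q = 46 + 0.3q → q* = 21.25, p* = 52.375.
At q = 8: demand price = 63 − 0.5·8 = 59; supply price = 46 + 0.3·8 = 48.4.
Δq = 21.25 − 8 = 13.25; wedge = 59 − 48.4 = 10.6.
DWL = ½ × 13.25 × 10.6 = $70.225 million.

$70.225 million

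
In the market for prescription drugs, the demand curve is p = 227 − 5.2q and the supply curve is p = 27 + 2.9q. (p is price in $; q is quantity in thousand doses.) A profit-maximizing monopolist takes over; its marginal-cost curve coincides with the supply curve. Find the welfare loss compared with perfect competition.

$377.44 thousand

Competitive equilibrium: 227 − 5.2q = 27 + 2.9q → q* = 24.6914, p* = 98.6049.
Marginal revenue: MR = 227 − 10.4q. Set MR = MC: 227 − 10.4q = 27 + 2.9q → q_m = 15.0376.
Price p_m = 227 − 5.2·15.0376 = 148.8045; MC(q_m) = 27 + 2.9·15.0376 = 70.609.
Competitive q* = 24.6914, so Δq = 9.6538; wedge = 148.8045 − 70.609 = 78.1955.
Welfare loss = ½ × 9.6538 × 78.1955 = $377.44 thousand.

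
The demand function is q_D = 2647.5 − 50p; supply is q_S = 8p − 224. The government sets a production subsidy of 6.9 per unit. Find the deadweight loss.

In inverse form: demand p = 52.95 − 0.02q, supply p = 28 + 0.125q.
Competitive equilibrium: 52.95 − 0.02q = 28 + 0.125q → q* = 172.069, p* = 49.5086.
The subsidy lowers effective supply by 6.9: p = 21.1 + 0.125q.
New quantity: 52.95 − 0.02q = 21.1 + 0.125q → q' = 219.6552.
Overproduction Δq = 219.6552 − 172.069 = 47.5862; wedge = subsidy = 6.9.
Welfare loss = ½ × 47.5862 × 6.9 = 164.17.

164.17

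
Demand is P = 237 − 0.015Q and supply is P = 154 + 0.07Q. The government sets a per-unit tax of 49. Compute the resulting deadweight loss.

14123.53

Competitive equilibrium: 237 − 0.015Q = 154 + 0.07Q → Q* = 976.4706, P* = 222.3529.
With the tax, the buyer price exceeds the seller price by 49: (237 − 0.015Q) − (154 + 0.07Q) = 49 → Q' = 400.
ΔQ = 976.4706 − 400 = 576.4706; the wedge equals the tax, 49.
DWL = ½ × 576.4706 × 49 = 14123.53.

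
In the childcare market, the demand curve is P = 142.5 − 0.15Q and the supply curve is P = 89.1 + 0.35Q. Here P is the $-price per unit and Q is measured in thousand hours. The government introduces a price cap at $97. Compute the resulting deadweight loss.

Competitive equilibrium: 142.5 − 0.15Q = 89.1 + 0.35Q → Q* = 106.8, P* = 126.48.
At the ceiling P = 97, quantity supplied = (97 − 89.1)/0.35 = 22.5714.
Willingness to pay at Q' = 22.5714: 142.5 − 0.15·22.5714 = 139.1143.
ΔQ = 106.8 − 22.5714 = 84.2286; wedge = 139.1143 − 97 = 42.1143.
Deadweight loss = ½ × 84.2286 × 42.1143 = $1773.61 thousand.

$1773.61 thousand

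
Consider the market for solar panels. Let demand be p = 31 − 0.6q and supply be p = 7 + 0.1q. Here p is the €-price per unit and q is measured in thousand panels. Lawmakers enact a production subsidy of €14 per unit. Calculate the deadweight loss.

Competitive equilibrium: 31 − 0.6q = 7 + 0.1q → q* = 34.2857, p* = 10.4286.
The subsidy lowers effective supply by 14: p = 0.1q − 7.
New quantity: 31 − 0.6q = 0.1q − 7 → q' = 54.2857.
Overproduction Δq = 54.2857 − 34.2857 = 20; wedge = subsidy = 14.
Welfare loss = ½ × 20 × 14 = €140 thousand.

€140 thousand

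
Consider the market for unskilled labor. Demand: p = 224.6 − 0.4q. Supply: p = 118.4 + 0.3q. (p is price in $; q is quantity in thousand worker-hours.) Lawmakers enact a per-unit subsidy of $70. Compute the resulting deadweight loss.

Competitive equilibrium: 224.6 − 0.4q = 118.4 + 0.3q → q* = 151.7143, p* = 163.9143.
The subsidy lowers effective supply by 70: p = 48.4 + 0.3q.
New quantity: 224.6 − 0.4q = 48.4 + 0.3q → q' = 251.7143.
Overproduction Δq = 251.7143 − 151.7143 = 100; wedge = subsidy = 70.
Deadweight loss = ½ × 100 × 70 = $3500 thousand.

$3500 thousand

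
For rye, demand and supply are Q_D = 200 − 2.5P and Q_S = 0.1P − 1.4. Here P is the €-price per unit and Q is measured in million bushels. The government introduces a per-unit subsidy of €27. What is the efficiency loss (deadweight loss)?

€35.05 million

In inverse form: demand P = 80 − 0.4Q, supply P = 14 + 10Q.
Competitive equilibrium: 80 − 0.4Q = 14 + 10Q → Q* = 6.3462, P* = 77.4615.
The subsidy lowers effective supply by 27: P = 10Q − 13.
New quantity: 80 − 0.4Q = 10Q − 13 → Q' = 8.9423.
Overproduction ΔQ = 8.9423 − 6.3462 = 2.5961; wedge = subsidy = 27.
The triangle = ½ × 2.5961 × 27 = €35.05 million.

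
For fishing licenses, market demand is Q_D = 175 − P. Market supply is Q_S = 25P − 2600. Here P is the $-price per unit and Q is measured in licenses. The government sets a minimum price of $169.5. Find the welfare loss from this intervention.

In inverse form: demand P = 175 − Q, supply P = 104 + 0.04Q.
Competitive equilibrium: 175 − Q = 104 + 0.04Q → Q* = 68.2692, P* = 106.7308.
At the floor P = 169.5, quantity demanded = (175 − 169.5)/1 = 5.5.
Sellers' marginal cost at Q' = 5.5: 104 + 0.04·5.5 = 104.22.
ΔQ = 68.2692 − 5.5 = 62.7692; wedge = 169.5 − 104.22 = 65.28.
DWL = ½ × 62.7692 × 65.28 = $2048.79.

$2048.79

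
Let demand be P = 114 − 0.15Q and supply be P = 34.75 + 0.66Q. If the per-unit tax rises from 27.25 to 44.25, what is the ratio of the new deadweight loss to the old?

2.637

Competitive equilibrium: 114 − 0.15Q = 34.75 + 0.66Q → Q* = 97.8395, P* = 99.3241.
For a per-unit tax t: ΔQ = t/0.81, so DWL = ½·t·(t/0.81) = t²/1.62.
At t = 27.25: DWL = 458.372. At t = 44.25: DWL = 1208.681.
Ratio = (44.25/27.25)² = 2.637.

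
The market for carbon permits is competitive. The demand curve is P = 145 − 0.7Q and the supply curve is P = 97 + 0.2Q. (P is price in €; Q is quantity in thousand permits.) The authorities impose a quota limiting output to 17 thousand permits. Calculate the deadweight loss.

€594.05 thousand

Competitive equilibrium: 145 − 0.7Q = 97 + 0.2Q → Q* = 53.3333, P* = 107.6667.
At Q = 17: demand price = 145 − 0.7·17 = 133.1; supply price = 97 + 0.2·17 = 100.4.
ΔQ = 53.3333 − 17 = 36.3333; wedge = 133.1 − 100.4 = 32.7.
DWL = ½ × 36.3333 × 32.7 = €594.05 thousand.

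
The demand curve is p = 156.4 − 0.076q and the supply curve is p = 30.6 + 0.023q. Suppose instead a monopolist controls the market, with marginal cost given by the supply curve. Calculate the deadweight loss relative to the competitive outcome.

Competitive equilibrium: 156.4 − 0.076q = 30.6 + 0.023q → q* = 1270.70707, p* = 59.82626.
Marginal revenue: MR = 156.4 − 0.152q. Set MR = MC: 156.4 − 0.152q = 30.6 + 0.023q → q_m = 718.85714.
Price p_m = 156.4 − 0.076·718.85714 = 101.76686; MC(q_m) = 30.6 + 0.023·718.85714 = 47.13371.
Competitive q* = 1270.70707, so Δq = 551.84993; wedge = 101.76686 − 47.13371 = 54.63315.
DWL = ½ × 551.84993 × 54.63315 = 15074.65.

15074.65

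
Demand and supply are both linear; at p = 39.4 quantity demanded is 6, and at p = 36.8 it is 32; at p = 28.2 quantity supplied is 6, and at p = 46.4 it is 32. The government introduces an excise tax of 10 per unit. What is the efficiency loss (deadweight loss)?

Demand slope = (36.8 − 39.4)/(32 − 6) = −0.1, so p = 40 − 0.1q.
Supply slope = (46.4 − 28.2)/(32 − 6) = 0.7, so p = 24 + 0.7q.
Competitive equilibrium: 40 − 0.1q = 24 + 0.7q → q* = 20, p* = 38.
With the tax, the buyer price exceeds the seller price by 10: (40 − 0.1q) − (24 + 0.7q) = 10 → q' = 7.5.
Δq = 20 − 7.5 = 12.5; the wedge equals the tax, 10.
The triangle = ½ × 12.5 × 10 = 62.50.

62.50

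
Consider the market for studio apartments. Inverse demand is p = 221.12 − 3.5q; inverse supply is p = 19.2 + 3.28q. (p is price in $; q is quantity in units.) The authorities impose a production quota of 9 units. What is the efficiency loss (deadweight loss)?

$1464.07

Competitive equilibrium: 221.12 − 3.5q = 19.2 + 3.28q → q* = 29.7817, p* = 116.884.
At q = 9: demand price = 221.12 − 3.5·9 = 189.62; supply price = 19.2 + 3.28·9 = 48.72.
Δq = 29.7817 − 9 = 20.7817; wedge = 189.62 − 48.72 = 140.9.
DWL = ½ × 20.7817 × 140.9 = $1464.07.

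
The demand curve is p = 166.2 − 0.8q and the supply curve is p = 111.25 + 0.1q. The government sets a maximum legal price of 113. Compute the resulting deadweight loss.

853.69

Competitive equilibrium: 166.2 − 0.8q = 111.25 + 0.1q → q* = 61.0556, p* = 117.3556.
At the ceiling p = 113, quantity supplied = (113 − 111.25)/0.1 = 17.5.
Willingness to pay at q' = 17.5: 166.2 − 0.8·17.5 = 152.2.
Δq = 61.0556 − 17.5 = 43.5556; wedge = 152.2 − 113 = 39.2.
DWL = ½ × 43.5556 × 39.2 = 853.69.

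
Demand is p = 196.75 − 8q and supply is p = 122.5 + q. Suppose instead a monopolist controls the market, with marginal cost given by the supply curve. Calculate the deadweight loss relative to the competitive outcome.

Competitive equilibrium: 196.75 − 8q = 122.5 + q → q* = 8.25, p* = 130.75.
Marginal revenue: MR = 196.75 − 16q. Set MR = MC: 196.75 − 16q = 122.5 + q → q_m = 4.3676.
Price p_m = 196.75 − 8·4.3676 = 161.8092; MC(q_m) = 122.5 + 1·4.3676 = 126.8676.
Competitive q* = 8.25, so Δq = 3.8824; wedge = 161.8092 − 126.8676 = 34.9416.
DWL = ½ × 3.8824 × 34.9416 = 67.83.

67.83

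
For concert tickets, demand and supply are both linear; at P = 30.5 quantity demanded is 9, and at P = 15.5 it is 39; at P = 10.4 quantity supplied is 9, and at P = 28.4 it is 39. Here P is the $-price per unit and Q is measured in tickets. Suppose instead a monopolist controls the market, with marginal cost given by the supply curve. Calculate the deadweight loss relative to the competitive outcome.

Demand slope = (15.5 − 30.5)/(39 − 9) = −0.5, so P = 35 − 0.5Q.
Supply slope = (28.4 − 10.4)/(39 − 9) = 0.6, so P = 5 + 0.6Q.
Competitive equilibrium: 35 − 0.5Q = 5 + 0.6Q → Q* = 27.2727, P* = 21.3636.
Marginal revenue: MR = 35 − Q. Set MR = MC: 35 − Q = 5 + 0.6Q → Q_m = 18.75.
Price P_m = 35 − 0.5·18.75 = 25.625; MC(Q_m) = 5 + 0.6·18.75 = 16.25.
Competitive Q* = 27.2727, so ΔQ = 8.5227; wedge = 25.625 − 16.25 = 9.375.
The triangle = ½ × 8.5227 × 9.375 = $39.95.

$39.95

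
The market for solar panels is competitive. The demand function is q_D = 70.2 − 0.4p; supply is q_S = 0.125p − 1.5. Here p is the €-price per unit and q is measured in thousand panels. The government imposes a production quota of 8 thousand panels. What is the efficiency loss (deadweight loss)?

€300.96 thousand

In inverse form: demand p = 175.5 − 2.5q, supply p = 12 + 8q.
Competitive equilibrium: 175.5 − 2.5q = 12 + 8q → q* = 15.5714, p* = 136.5714.
At q = 8: demand price = 175.5 − 2.5·8 = 155.5; supply price = 12 + 8·8 = 76.
Δq = 15.5714 − 8 = 7.5714; wedge = 155.5 − 76 = 79.5.
DWL = ½ × 7.5714 × 79.5 = €300.96 thousand.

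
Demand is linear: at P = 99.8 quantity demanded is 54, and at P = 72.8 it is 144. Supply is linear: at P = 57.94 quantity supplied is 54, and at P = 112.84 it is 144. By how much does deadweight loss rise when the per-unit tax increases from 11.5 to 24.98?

270.19

Demand slope = (72.8 − 99.8)/(144 − 54) = −0.3, so P = 116 − 0.3Q.
Supply slope = (112.84 − 57.94)/(144 − 54) = 0.61, so P = 25 + 0.61Q.
Competitive equilibrium: 116 − 0.3Q = 25 + 0.61Q → Q* = 100, P* = 86.
For a per-unit tax t: ΔQ = t/0.91, so DWL = ½·t·(t/0.91) = t²/1.82.
At t = 11.5: DWL = 72.665. At t = 24.98: DWL = 342.857.
Increase = 342.857 − 72.665 = 270.19.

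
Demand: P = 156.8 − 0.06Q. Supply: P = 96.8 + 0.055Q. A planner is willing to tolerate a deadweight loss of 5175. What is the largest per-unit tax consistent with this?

34.5

Competitive equilibrium: 156.8 − 0.06Q = 96.8 + 0.055Q → Q* = 521.7391, P* = 125.4957.
A tax t gives ΔQ = t/0.115 and wedge t, so DWL = t²/0.23.
t²/0.23 = 5175 → t² = 1190.25 → t = 34.5.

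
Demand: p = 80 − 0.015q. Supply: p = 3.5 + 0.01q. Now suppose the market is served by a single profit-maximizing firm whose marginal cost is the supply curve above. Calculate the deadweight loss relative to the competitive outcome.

Competitive equilibrium: 80 − 0.015q = 3.5 + 0.01q → q* = 3060, p* = 34.1.
Marginal revenue: MR = 80 − 0.03q. Set MR = MC: 80 − 0.03q = 3.5 + 0.01q → q_m = 1912.5.
Price p_m = 80 − 0.015·1912.5 = 51.3125; MC(q_m) = 3.5 + 0.01·1912.5 = 22.625.
Competitive q* = 3060, so Δq = 1147.5; wedge = 51.3125 − 22.625 = 28.6875.
Welfare loss = ½ × 1147.5 × 28.6875 = 16459.45.

16459.45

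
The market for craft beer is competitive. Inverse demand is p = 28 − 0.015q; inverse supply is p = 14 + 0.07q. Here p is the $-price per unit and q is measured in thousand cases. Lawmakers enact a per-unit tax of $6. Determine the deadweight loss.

Competitive equilibrium: 28 − 0.015q = 14 + 0.07q → q* = 164.7059, p* = 25.5294.
With the tax, the buyer price exceeds the seller price by 6: (28 − 0.015q) − (14 + 0.07q) = 6 → q' = 94.1176.
Δq = 164.7059 − 94.1176 = 70.5883; the wedge equals the tax, 6.
Deadweight loss = ½ × 70.5883 × 6 = $211.76 thousand.

$211.76 thousand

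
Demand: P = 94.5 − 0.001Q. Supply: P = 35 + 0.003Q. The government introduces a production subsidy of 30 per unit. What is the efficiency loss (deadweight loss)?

112500

Competitive equilibrium: 94.5 − 0.001Q = 35 + 0.003Q → Q* = 14875, P* = 79.625.
The subsidy lowers effective supply by 30: P = 5 + 0.003Q.
New quantity: 94.5 − 0.001Q = 5 + 0.003Q → Q' = 22375.
Overproduction ΔQ = 22375 − 14875 = 7500; wedge = subsidy = 30.
DWL = ½ × 7500 × 30 = 112500.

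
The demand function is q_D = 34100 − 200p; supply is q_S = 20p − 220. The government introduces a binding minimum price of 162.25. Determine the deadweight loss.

In inverse form: demand p = 170.5 − 0.005q, supply p = 11 + 0.05q.
Competitive equilibrium: 170.5 − 0.005q = 11 + 0.05q → q* = 2900, p* = 156.
At the floor p = 162.25, quantity demanded = (170.5 − 162.25)/0.005 = 1650.
Sellers' marginal cost at q' = 1650: 11 + 0.05·1650 = 93.5.
Δq = 2900 − 1650 = 1250; wedge = 162.25 − 93.5 = 68.75.
The triangle = ½ × 1250 × 68.75 = 42968.75.

42968.75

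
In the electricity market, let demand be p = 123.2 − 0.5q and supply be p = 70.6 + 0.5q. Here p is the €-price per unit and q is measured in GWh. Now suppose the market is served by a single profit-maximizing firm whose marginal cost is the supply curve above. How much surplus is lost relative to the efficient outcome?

Competitive equilibrium: 123.2 − 0.5q = 70.6 + 0.5q → q* = 52.6, p* = 96.9.
Marginal revenue: MR = 123.2 − q. Set MR = MC: 123.2 − q = 70.6 + 0.5q → q_m = 35.0667.
Price p_m = 123.2 − 0.5·35.0667 = 105.6667; MC(q_m) = 70.6 + 0.5·35.0667 = 88.1334.
Competitive q* = 52.6, so Δq = 17.5333; wedge = 105.6667 − 88.1334 = 17.5333.
DWL = ½ × 17.5333 × 17.5333 = €153.71.

€153.71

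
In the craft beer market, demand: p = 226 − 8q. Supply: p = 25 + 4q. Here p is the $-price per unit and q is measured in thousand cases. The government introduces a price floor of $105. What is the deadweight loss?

$15.84 thousand

Competitive equilibrium: 226 − 8q = 25 + 4q → q* = 16.75, p* = 92.
At the floor p = 105, quantity demanded = (226 − 105)/8 = 15.125.
Sellers' marginal cost at q' = 15.125: 25 + 4·15.125 = 85.5.
Δq = 16.75 − 15.125 = 1.625; wedge = 105 − 85.5 = 19.5.
Deadweight loss = ½ × 1.625 × 19.5 = $15.84 thousand.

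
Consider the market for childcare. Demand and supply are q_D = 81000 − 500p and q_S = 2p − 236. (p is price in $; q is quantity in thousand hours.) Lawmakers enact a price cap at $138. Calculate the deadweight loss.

$569.89 thousand

In inverse form: demand p = 162 − 0.002q, supply p = 118 + 0.5q.
Competitive equilibrium: 162 − 0.002q = 118 + 0.5q → q* = 87.6494, p* = 161.8247.
At the ceiling p = 138, quantity supplied = (138 − 118)/0.5 = 40.
Willingness to pay at q' = 40: 162 − 0.002·40 = 161.92.
Δq = 87.6494 − 40 = 47.6494; wedge = 161.92 − 138 = 23.92.
The triangle = ½ × 47.6494 × 23.92 = $569.89 thousand.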